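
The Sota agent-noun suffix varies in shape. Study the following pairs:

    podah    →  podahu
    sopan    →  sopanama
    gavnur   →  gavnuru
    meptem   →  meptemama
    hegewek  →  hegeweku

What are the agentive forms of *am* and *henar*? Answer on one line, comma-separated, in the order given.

amama, henaru

The pattern is nasality of the final consonant: -ama when the stem ends in a nasal (*sopan*, *meptem*); -u when the stem ends in a non-nasal consonant (*podah*, *gavnur*, *hegewek*).
Since the final consonant of *am* is /m/ (a nasal), it takes -ama, giving *amama*.
*henar* — final consonant /r/ (non-nasal) → -u → *henaru*.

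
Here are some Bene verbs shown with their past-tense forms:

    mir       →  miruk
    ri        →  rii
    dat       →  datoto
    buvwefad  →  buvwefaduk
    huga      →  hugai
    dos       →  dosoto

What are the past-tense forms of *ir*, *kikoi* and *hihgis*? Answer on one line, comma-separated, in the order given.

The pattern is voicing of the final sound: -oto when the stem ends in a voiceless consonant (*dat*, *dos*); -uk when the stem ends in a voiced consonant (*mir*, *buvwefad*); -i when the stem ends in a vowel (*ri*, *huga*).
The final sound of *ir* is /r/, which is a voiced consonant, so the suffix is -uk, giving *iruk*.
*kikoi* — final sound /i/ (a vowel) → -i → *kikoii*.
*hihgis*: final sound = /s/, a voiceless consonant → -oto → *hihgisoto*.

iruk, kikoii, hihgisoto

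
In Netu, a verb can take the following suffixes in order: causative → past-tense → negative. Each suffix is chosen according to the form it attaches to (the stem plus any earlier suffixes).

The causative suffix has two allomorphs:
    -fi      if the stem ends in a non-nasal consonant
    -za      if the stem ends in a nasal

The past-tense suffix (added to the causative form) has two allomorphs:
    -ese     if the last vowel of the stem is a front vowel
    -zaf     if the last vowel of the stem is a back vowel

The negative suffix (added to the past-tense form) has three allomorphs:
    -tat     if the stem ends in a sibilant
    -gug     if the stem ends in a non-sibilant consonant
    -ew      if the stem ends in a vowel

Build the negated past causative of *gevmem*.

The final consonant of *gevmem* is /m/, which is a nasal, so the causative suffix is -za, giving *gevmemza*.
The causative form *gevmemza*: last vowel = /a/, a back vowel → -zaf → *gevmemzazaf*.
Since the final sound of the past-tense form *gevmemzazaf* is /f/ (a non-sibilant consonant), it takes -gug, giving *gevmemzazafgug*.

gevmemzazafgug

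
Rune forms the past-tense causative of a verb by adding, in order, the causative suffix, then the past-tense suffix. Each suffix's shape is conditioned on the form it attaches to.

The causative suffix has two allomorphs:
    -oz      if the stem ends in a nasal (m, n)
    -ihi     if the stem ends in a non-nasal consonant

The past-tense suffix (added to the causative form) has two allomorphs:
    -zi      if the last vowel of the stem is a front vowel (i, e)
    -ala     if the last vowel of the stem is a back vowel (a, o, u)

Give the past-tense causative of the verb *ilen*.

ilenozala

*ilen*: final consonant = /n/, a nasal → -oz → *ilenoz*.
The causative form *ilenoz* — last vowel /o/ (a back vowel) → -ala → *ilenozala*.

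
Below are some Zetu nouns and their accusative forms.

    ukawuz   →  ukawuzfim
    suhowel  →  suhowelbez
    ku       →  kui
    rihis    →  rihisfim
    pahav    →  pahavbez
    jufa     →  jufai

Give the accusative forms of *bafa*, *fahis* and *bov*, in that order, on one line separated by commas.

The suffix is conditioned by the final sound: -fim when the stem ends in a sibilant (*ukawuz*, *rihis*); -bez when the stem ends in a non-sibilant consonant (*suhowel*, *pahav*); -i when the stem ends in a vowel (*ku*, *jufa*).
The final sound of *bafa* is /a/, which is a vowel, so the suffix is -i, giving *bafai*.
The final sound of *fahis* is /s/, which is a sibilant, so the suffix is -fim, giving *fahisfim*.
*bov* — final sound /v/ (a non-sibilant consonant) → -bez → *bovbez*.

bafai, fahisfim, bovbez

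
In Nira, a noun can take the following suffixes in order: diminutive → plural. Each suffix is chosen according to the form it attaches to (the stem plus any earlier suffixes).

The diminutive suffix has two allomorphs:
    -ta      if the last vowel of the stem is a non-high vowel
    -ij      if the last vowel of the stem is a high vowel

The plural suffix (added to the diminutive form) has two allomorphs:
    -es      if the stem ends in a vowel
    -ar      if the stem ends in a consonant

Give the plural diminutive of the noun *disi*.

disiijar

The last vowel of *disi* is /i/, which is a high vowel, so the diminutive suffix is -ij, giving *disiij*.
The diminutive form *disiij* — final sound /j/ (a consonant) → -ar → *disiijar*.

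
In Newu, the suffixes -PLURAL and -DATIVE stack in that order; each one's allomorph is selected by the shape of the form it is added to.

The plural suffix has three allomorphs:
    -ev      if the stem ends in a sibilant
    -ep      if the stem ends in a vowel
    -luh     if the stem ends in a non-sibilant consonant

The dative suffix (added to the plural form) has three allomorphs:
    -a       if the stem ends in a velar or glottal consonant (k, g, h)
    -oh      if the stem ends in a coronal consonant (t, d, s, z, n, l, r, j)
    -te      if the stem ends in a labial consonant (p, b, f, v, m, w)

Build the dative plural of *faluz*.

*faluz* — final sound /z/ (a sibilant) → -ev → *faluzev*.
Since the final consonant of the plural form *faluzev* is /v/ (labial), it takes -te, giving *faluzevte*.

faluzevte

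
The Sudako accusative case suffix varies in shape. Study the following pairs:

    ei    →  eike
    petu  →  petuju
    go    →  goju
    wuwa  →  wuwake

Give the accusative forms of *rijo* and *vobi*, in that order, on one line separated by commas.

Looking at the last vowel of each stem: -ju when the last vowel of the stem is a rounded vowel (*petu*, *go*); -ke when the last vowel of the stem is an unrounded vowel (*ei*, *wuwa*).
*rijo*: last vowel = /o/, a rounded vowel → -ju → *rijoju*.
*vobi*: last vowel = /i/, an unrounded vowel → -ke → *vobike*.

rijoju, vobike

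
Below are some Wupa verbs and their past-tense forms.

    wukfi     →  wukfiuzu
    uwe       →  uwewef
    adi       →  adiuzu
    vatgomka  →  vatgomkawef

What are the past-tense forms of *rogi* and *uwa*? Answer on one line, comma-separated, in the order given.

rogiuzu, uwawef

Looking at the last vowel of each stem: -uzu when the last vowel of the stem is a high vowel (*wukfi*, *adi*); -wef when the last vowel of the stem is a non-high vowel (*uwe*, *vatgomka*).
Since the last vowel of *rogi* is /i/ (a high vowel), it takes -uzu, giving *rogiuzu*.
*uwa*: last vowel = /a/, a non-high vowel → -wef → *uwawef*.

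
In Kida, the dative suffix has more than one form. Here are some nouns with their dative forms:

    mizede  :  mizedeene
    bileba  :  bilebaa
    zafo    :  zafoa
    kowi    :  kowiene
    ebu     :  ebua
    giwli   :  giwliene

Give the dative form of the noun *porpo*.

Looking at the last vowel of each stem: -ene when the last vowel of the stem is a front vowel (*mizede*, *kowi*, *giwli*); -a when the last vowel of the stem is a back vowel (*bileba*, *zafo*, *ebu*).
*porpo*: last vowel = /o/, a back vowel → -a → *porpoa*.

porpoa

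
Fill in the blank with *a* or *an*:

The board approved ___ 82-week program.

an

The indefinite article is chosen by the initial *sound* of the following word, not its spelling.
The number *82* is spoken "eighty-…", beginning with /ˈeɪti/ — a vowel sound.
So the article is *an*: The board approved an 82-week program.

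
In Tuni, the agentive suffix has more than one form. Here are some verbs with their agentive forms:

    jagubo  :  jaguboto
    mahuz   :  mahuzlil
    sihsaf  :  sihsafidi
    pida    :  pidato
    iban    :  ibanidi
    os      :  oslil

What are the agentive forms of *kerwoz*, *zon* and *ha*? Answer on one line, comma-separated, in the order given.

The alternation tracks the final sound of the stem — -lil when the stem ends in a sibilant (*mahuz*, *os*); -idi when the stem ends in a non-sibilant consonant (*sihsaf*, *iban*); -to when the stem ends in a vowel (*jagubo*, *pida*).
The final sound of *kerwoz* is /z/, which is a sibilant, so the suffix is -lil, giving *kerwozlil*.
The final sound of *zon* is /n/, which is a non-sibilant consonant, so the suffix is -idi, giving *zonidi*.
Since the final sound of *ha* is /a/ (a vowel), it takes -to, giving *hato*.

kerwozlil, zonidi, hato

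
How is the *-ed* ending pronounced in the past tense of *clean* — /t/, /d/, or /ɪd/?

/d/

The stem *clean* ends in a voiced sound other than /d/.
The -ed suffix is realized as /ɪd/ after /t, d/; as /t/ after other voiceless consonants; and as /d/ after other voiced sounds.
So -ed on *clean* is pronounced /d/.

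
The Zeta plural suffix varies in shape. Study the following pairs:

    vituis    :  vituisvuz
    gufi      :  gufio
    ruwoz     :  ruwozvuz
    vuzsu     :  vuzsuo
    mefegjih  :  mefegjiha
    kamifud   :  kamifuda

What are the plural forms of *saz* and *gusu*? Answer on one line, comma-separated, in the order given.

The suffix is conditioned by the final sound: -vuz when the stem ends in a sibilant (*vituis*, *ruwoz*); -a when the stem ends in a non-sibilant consonant (*mefegjih*, *kamifud*); -o when the stem ends in a vowel (*gufi*, *vuzsu*).
Since the final sound of *saz* is /z/ (a sibilant), it takes -vuz, giving *sazvuz*.
The final sound of *gusu* is /u/, which is a vowel, so the suffix is -o, giving *gusuo*.

sazvuz, gusuo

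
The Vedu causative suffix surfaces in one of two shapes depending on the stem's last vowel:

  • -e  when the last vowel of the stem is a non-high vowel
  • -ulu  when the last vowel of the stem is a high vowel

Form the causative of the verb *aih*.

aihulu

The last vowel of *aih* is /i/, which is a high vowel, so the suffix is -ulu, giving *aihulu*.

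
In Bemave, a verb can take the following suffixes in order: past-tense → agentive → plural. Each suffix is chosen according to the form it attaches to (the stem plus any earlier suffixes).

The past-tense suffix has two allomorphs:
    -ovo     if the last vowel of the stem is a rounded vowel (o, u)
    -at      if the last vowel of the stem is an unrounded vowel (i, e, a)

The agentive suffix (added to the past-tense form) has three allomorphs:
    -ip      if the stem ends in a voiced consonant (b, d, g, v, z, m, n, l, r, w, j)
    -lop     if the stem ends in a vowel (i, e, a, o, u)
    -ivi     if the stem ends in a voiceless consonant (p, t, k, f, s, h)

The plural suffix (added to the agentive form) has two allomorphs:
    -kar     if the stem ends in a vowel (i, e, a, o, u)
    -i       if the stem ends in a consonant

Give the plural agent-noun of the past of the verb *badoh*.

*badoh*: last vowel = /o/, a rounded vowel → -ovo → *badohovo*.
The final sound of the past-tense form *badohovo* is /o/, which is a vowel, so the agentive suffix is -lop, giving *badohovolop*.
The agentive form *badohovolop*: final sound = /p/, a consonant → -i → *badohovolopi*.

badohovolopi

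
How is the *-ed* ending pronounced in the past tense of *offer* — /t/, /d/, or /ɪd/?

The stem *offer* ends in a voiced sound other than /d/.
The -ed suffix is realized as /ɪd/ after /t, d/; as /t/ after other voiceless consonants; and as /d/ after other voiced sounds.
So -ed on *offer* is pronounced /d/.

/d/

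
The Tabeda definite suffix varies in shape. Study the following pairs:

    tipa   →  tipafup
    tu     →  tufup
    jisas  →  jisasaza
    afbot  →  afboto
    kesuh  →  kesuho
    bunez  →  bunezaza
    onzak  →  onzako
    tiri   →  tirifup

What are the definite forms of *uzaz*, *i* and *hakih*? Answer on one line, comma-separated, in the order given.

The suffix is conditioned by the final sound: -aza when the stem ends in a sibilant (*jisas*, *bunez*); -o when the stem ends in a non-sibilant consonant (*afbot*, *kesuh*, *onzak*); -fup when the stem ends in a vowel (*tipa*, *tu*, *tiri*).
Since the final sound of *uzaz* is /z/ (a sibilant), it takes -aza, giving *uzazaza*.
Since the final sound of *i* is /i/ (a vowel), it takes -fup, giving *ifup*.
Since the final sound of *hakih* is /h/ (a non-sibilant consonant), it takes -o, giving *hakiho*.

uzazaza, ifup, hakiho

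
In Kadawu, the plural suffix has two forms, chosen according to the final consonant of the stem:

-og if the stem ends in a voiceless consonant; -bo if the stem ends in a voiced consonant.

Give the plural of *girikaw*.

girikawbo

*girikaw*: final consonant = /w/, voiced → -bo → *girikawbo*.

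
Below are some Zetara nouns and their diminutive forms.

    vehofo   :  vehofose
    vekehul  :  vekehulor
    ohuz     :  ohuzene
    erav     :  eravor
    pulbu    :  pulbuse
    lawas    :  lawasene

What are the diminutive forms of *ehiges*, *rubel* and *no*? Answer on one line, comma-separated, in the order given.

ehigesene, rubelor, nose

Looking at the final sound of each stem: -ene when the stem ends in a sibilant (*ohuz*, *lawas*); -or when the stem ends in a non-sibilant consonant (*vekehul*, *erav*); -se when the stem ends in a vowel (*vehofo*, *pulbu*).
Since the final sound of *ehiges* is /s/ (a sibilant), it takes -ene, giving *ehigesene*.
*rubel* — final sound /l/ (a non-sibilant consonant) → -or → *rubelor*.
The final sound of *no* is /o/, which is a vowel, so the suffix is -se, giving *nose*.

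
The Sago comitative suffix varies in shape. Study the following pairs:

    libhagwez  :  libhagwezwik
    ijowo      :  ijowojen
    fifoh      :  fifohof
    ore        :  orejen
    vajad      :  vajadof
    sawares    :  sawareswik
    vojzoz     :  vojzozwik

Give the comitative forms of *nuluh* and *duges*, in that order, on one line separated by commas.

The alternation tracks the final sound of the stem — -wik when the stem ends in a sibilant (*libhagwez*, *sawares*, *vojzoz*); -of when the stem ends in a non-sibilant consonant (*fifoh*, *vajad*); -jen when the stem ends in a vowel (*ijowo*, *ore*).
Since the final sound of *nuluh* is /h/ (a non-sibilant consonant), it takes -of, giving *nuluhof*.
*duges* — final sound /s/ (a sibilant) → -wik → *dugeswik*.

nuluhof, dugeswik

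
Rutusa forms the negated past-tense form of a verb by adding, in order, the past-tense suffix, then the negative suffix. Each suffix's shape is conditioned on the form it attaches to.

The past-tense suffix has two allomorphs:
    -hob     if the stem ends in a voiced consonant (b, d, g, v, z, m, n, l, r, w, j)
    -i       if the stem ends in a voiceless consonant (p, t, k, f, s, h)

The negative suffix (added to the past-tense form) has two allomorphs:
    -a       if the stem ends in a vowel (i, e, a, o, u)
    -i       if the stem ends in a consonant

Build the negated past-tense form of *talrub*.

talrubhobi

The final consonant of *talrub* is /b/, which is voiced, so the past-tense suffix is -hob, giving *talrubhob*.
The past-tense form *talrubhob* — final sound /b/ (a consonant) → -i → *talrubhobi*.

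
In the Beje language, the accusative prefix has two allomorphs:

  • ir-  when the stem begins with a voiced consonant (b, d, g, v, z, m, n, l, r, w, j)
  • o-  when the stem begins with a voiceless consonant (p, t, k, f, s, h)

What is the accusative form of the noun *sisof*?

osisof

The first consonant of *sisof* is /s/, which is voiceless, so the prefix is o-, giving *osisof*.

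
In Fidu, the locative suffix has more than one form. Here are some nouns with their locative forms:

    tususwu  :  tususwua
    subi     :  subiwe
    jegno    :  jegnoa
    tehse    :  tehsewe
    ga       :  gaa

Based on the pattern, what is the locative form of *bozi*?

boziwe

Looking at the last vowel of each stem: -we when the last vowel of the stem is a front vowel (*subi*, *tehse*); -a when the last vowel of the stem is a back vowel (*tususwu*, *jegno*, *ga*).
The last vowel of *bozi* is /i/, which is a front vowel, so the suffix is -we, giving *boziwe*.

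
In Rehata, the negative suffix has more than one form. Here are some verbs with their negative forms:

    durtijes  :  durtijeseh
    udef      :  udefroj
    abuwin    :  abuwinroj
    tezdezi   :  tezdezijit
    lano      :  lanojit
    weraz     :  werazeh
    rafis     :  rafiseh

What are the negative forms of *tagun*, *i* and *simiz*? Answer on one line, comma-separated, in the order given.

tagunroj, ijit, simizeh

The suffix is conditioned by the final sound: -eh when the stem ends in a sibilant (*durtijes*, *weraz*, *rafis*); -roj when the stem ends in a non-sibilant consonant (*udef*, *abuwin*); -jit when the stem ends in a vowel (*tezdezi*, *lano*).
*tagun*: final sound = /n/, a non-sibilant consonant → -roj → *tagunroj*.
*i* — final sound /i/ (a vowel) → -jit → *ijit*.
Since the final sound of *simiz* is /z/ (a sibilant), it takes -eh, giving *simizeh*.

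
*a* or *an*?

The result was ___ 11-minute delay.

an

The indefinite article is chosen by the initial *sound* of the following word, not its spelling.
The number *11* is spoken "eleven", beginning with /ɪˈlɛvən/ — a vowel sound.
So the article is *an*: The result was an 11-minute delay.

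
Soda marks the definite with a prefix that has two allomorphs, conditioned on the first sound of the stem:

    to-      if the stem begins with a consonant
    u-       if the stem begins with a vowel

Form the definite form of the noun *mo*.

tomo

The first sound of *mo* is /m/, which is a consonant, so the prefix is to-, giving *tomo*.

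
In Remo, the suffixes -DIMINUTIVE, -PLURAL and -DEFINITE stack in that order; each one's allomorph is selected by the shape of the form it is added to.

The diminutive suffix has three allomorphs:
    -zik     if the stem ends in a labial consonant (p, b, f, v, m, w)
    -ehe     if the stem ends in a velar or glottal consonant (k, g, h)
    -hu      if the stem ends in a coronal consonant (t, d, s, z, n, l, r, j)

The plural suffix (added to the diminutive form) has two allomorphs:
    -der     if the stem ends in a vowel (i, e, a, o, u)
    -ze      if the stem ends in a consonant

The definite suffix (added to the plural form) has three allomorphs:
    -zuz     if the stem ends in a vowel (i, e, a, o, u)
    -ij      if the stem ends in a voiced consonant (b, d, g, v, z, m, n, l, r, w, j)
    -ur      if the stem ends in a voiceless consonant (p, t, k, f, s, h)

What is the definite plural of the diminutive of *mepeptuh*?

mepeptuhehederij

Since the final consonant of *mepeptuh* is /h/ (velar/glottal), it takes -ehe, giving *mepeptuhehe*.
The final sound of the diminutive form *mepeptuhehe* is /e/, which is a vowel, so the plural suffix is -der, giving *mepeptuheheder*.
Since the final sound of the plural form *mepeptuheheder* is /r/ (a voiced consonant), it takes -ij, giving *mepeptuhehederij*.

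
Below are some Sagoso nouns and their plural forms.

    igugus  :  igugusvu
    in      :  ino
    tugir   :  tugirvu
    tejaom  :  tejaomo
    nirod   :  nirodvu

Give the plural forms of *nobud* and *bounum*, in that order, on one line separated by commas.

Looking at the final consonant of each stem: -o when the stem ends in a nasal (*in*, *tejaom*); -vu when the stem ends in a non-nasal consonant (*igugus*, *tugir*, *nirod*).
The final consonant of *nobud* is /d/, which is non-nasal, so the suffix is -vu, giving *nobudvu*.
*bounum* — final consonant /m/ (a nasal) → -o → *bounumo*.

nobudvu, bounumo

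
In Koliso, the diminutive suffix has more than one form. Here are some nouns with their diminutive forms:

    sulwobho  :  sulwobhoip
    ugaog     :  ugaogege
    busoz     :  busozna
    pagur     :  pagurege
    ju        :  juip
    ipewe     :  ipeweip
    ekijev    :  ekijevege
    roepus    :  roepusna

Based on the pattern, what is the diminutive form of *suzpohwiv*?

suzpohwivege

The suffix is conditioned by the final sound: -na when the stem ends in a sibilant (*busoz*, *roepus*); -ege when the stem ends in a non-sibilant consonant (*ugaog*, *pagur*, *ekijev*); -ip when the stem ends in a vowel (*sulwobho*, *ju*, *ipewe*).
Since the final sound of *suzpohwiv* is /v/ (a non-sibilant consonant), it takes -ege, giving *suzpohwivege*.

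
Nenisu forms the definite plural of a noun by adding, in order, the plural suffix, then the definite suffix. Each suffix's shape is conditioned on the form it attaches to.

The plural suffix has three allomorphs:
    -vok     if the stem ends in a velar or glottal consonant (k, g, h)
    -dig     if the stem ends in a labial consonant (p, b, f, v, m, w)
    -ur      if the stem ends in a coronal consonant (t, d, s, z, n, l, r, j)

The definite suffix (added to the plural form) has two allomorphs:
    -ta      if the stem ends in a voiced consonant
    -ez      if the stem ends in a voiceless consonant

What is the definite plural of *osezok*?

Since the final consonant of *osezok* is /k/ (velar/glottal), it takes -vok, giving *osezokvok*.
The final consonant of the plural form *osezokvok* is /k/, which is voiceless, so the definite suffix is -ez, giving *osezokvokez*.

osezokvokez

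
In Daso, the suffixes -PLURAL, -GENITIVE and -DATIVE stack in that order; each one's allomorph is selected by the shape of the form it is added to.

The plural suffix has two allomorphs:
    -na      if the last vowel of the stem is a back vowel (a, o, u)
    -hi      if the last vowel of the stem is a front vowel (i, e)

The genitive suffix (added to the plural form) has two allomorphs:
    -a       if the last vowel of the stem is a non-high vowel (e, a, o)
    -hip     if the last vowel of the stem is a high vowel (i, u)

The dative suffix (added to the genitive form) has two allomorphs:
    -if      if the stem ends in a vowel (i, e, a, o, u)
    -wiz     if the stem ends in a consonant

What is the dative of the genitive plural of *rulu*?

Since the last vowel of *rulu* is /u/ (a back vowel), it takes -na, giving *ruluna*.
The plural form *ruluna* — last vowel /a/ (a non-high vowel) → -a → *rulunaa*.
The genitive form *rulunaa* — final sound /a/ (a vowel) → -if → *rulunaaif*.

rulunaaif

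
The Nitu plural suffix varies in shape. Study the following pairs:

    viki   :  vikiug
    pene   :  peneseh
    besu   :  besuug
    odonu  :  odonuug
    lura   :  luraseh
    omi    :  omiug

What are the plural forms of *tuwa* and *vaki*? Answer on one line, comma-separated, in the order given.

tuwaseh, vakiug

The pattern is height harmony: -ug when the last vowel of the stem is a high vowel (*viki*, *besu*, *odonu*, *omi*); -seh when the last vowel of the stem is a non-high vowel (*pene*, *lura*).
Since the last vowel of *tuwa* is /a/ (a non-high vowel), it takes -seh, giving *tuwaseh*.
*vaki* — last vowel /i/ (a high vowel) → -ug → *vakiug*.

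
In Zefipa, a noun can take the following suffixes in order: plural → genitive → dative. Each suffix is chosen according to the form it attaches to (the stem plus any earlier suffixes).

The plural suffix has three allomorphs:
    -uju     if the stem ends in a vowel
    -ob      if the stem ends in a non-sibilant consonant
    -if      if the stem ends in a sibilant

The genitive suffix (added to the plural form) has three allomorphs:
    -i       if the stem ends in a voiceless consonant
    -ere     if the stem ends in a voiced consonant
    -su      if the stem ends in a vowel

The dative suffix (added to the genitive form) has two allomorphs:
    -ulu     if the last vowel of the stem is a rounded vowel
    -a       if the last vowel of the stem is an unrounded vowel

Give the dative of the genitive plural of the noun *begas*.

*begas* — final sound /s/ (a sibilant) → -if → *begasif*.
The plural form *begasif* — final sound /f/ (a voiceless consonant) → -i → *begasifi*.
The last vowel of the genitive form *begasifi* is /i/, which is an unrounded vowel, so the dative suffix is -a, giving *begasifia*.

begasifia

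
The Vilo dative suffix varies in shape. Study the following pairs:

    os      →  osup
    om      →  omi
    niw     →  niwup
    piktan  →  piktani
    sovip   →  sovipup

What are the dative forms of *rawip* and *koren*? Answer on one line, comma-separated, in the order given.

The suffix is conditioned by the final consonant: -i when the stem ends in a nasal (*om*, *piktan*); -up when the stem ends in a non-nasal consonant (*os*, *niw*, *sovip*).
The final consonant of *rawip* is /p/, which is non-nasal, so the suffix is -up, giving *rawipup*.
*koren*: final consonant = /n/, a nasal → -i → *koreni*.

rawipup, koreni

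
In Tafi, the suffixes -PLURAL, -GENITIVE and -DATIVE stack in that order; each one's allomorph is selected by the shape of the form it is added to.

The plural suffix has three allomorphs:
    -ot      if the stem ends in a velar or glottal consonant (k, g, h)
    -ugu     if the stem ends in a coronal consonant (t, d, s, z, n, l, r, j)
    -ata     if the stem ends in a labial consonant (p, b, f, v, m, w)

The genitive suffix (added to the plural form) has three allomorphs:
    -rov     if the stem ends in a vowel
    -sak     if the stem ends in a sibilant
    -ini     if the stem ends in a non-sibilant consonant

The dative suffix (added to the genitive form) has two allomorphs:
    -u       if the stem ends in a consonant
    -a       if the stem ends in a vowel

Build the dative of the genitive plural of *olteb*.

oltebatarovu

The final consonant of *olteb* is /b/, which is labial, so the plural suffix is -ata, giving *oltebata*.
Since the final sound of the plural form *oltebata* is /a/ (a vowel), it takes -rov, giving *oltebatarov*.
The final sound of the genitive form *oltebatarov* is /v/, which is a consonant, so the dative suffix is -u, giving *oltebatarovu*.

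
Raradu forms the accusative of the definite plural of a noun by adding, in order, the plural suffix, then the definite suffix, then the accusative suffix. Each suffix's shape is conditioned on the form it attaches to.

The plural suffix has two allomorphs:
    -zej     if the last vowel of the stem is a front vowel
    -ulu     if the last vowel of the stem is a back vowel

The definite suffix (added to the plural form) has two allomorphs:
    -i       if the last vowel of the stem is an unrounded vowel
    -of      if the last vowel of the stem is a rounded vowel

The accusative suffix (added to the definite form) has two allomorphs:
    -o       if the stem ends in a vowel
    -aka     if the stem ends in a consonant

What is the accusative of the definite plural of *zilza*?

zilzauluofaka

*zilza* — last vowel /a/ (a back vowel) → -ulu → *zilzaulu*.
The plural form *zilzaulu*: last vowel = /u/, a rounded vowel → -of → *zilzauluof*.
The definite form *zilzauluof*: final sound = /f/, a consonant → -aka → *zilzauluofaka*.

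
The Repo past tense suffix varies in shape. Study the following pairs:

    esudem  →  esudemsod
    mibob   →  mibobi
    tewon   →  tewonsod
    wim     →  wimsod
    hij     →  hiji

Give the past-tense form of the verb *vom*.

Looking at the final consonant of each stem: -sod when the stem ends in a nasal (*esudem*, *tewon*, *wim*); -i when the stem ends in a non-nasal consonant (*mibob*, *hij*).
*vom* — final consonant /m/ (a nasal) → -sod → *vomsod*.

vomsod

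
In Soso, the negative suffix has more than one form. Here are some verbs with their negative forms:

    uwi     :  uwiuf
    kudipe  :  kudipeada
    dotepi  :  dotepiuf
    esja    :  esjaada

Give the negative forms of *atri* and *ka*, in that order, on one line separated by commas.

The pattern is height harmony: -uf when the last vowel of the stem is a high vowel (*uwi*, *dotepi*); -ada when the last vowel of the stem is a non-high vowel (*kudipe*, *esja*).
Since the last vowel of *atri* is /i/ (a high vowel), it takes -uf, giving *atriuf*.
Since the last vowel of *ka* is /a/ (a non-high vowel), it takes -ada, giving *kaada*.

atriuf, kaada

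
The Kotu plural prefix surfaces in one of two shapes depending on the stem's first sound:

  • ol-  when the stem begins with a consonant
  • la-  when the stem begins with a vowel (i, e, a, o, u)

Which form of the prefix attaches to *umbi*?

la-

*umbi* — first sound /u/ (a vowel) → la-.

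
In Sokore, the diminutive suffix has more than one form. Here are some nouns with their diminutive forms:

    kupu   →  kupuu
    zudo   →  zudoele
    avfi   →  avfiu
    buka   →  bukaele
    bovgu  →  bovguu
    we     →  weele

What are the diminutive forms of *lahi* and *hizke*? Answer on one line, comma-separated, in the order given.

lahiu, hizkeele

The pattern is height harmony: -u when the last vowel of the stem is a high vowel (*kupu*, *avfi*, *bovgu*); -ele when the last vowel of the stem is a non-high vowel (*zudo*, *buka*, *we*).
*lahi*: last vowel = /i/, a high vowel → -u → *lahiu*.
*hizke* — last vowel /e/ (a non-high vowel) → -ele → *hizkeele*.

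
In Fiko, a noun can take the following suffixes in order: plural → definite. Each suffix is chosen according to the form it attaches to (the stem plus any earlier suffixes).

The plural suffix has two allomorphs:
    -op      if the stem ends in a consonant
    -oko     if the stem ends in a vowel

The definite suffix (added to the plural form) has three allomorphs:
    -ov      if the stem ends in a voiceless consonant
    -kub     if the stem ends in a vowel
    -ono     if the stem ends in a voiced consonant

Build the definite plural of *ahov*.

ahovopov

*ahov* — final sound /v/ (a consonant) → -op → *ahovop*.
Since the final sound of the plural form *ahovop* is /p/ (a voiceless consonant), it takes -ov, giving *ahovopov*.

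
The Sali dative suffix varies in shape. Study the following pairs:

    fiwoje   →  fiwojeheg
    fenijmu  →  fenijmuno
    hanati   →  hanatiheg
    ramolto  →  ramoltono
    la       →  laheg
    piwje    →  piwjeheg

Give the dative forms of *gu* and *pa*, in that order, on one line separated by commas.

guno, paheg

The suffix is conditioned by the last vowel: -no when the last vowel of the stem is a rounded vowel (*fenijmu*, *ramolto*); -heg when the last vowel of the stem is an unrounded vowel (*fiwoje*, *hanati*, *la*, *piwje*).
The last vowel of *gu* is /u/, which is a rounded vowel, so the suffix is -no, giving *guno*.
The last vowel of *pa* is /a/, which is an unrounded vowel, so the suffix is -heg, giving *paheg*.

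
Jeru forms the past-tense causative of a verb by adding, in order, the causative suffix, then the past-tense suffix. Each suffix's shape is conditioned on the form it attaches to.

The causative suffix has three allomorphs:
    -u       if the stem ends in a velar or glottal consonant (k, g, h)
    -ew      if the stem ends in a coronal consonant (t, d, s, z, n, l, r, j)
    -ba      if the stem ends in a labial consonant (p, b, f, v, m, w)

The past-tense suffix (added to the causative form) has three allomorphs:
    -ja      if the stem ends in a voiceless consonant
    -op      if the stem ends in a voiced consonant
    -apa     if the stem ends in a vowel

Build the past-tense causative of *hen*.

Since the final consonant of *hen* is /n/ (coronal), it takes -ew, giving *henew*.
The causative form *henew*: final sound = /w/, a voiced consonant → -op → *henewop*.

henewop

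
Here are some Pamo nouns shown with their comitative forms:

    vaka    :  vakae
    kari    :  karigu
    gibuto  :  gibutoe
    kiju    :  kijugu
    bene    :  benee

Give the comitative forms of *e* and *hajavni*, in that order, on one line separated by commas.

ee, hajavnigu

The pattern is height harmony: -gu when the last vowel of the stem is a high vowel (*kari*, *kiju*); -e when the last vowel of the stem is a non-high vowel (*vaka*, *gibuto*, *bene*).
*e*: last vowel = /e/, a non-high vowel → -e → *ee*.
Since the last vowel of *hajavni* is /i/ (a high vowel), it takes -gu, giving *hajavnigu*.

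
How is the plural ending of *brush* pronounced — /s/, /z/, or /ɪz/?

The stem *brush* ends in a sibilant (/s, z, ʃ, ʒ, tʃ, dʒ/).
The plural suffix surfaces as /ɪz/ after sibilants, /s/ after other voiceless consonants, and /z/ after other voiced sounds.
So the plural -s on *brush* is pronounced /ɪz/.

/ɪz/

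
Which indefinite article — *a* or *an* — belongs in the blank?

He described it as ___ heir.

The indefinite article is chosen by the initial *sound* of the following word, not its spelling.
*heir* begins with the sound /ɛ/ (silent h) — a vowel sound.
So the article is *an*: He described it as an heir.

an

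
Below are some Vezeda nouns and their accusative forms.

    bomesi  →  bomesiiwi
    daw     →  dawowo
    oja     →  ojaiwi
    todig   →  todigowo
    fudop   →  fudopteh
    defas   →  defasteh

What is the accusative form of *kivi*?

The pattern is voicing of the final sound: -teh when the stem ends in a voiceless consonant (*fudop*, *defas*); -owo when the stem ends in a voiced consonant (*daw*, *todig*); -iwi when the stem ends in a vowel (*bomesi*, *oja*).
Since the final sound of *kivi* is /i/ (a vowel), it takes -iwi, giving *kiviiwi*.

kiviiwi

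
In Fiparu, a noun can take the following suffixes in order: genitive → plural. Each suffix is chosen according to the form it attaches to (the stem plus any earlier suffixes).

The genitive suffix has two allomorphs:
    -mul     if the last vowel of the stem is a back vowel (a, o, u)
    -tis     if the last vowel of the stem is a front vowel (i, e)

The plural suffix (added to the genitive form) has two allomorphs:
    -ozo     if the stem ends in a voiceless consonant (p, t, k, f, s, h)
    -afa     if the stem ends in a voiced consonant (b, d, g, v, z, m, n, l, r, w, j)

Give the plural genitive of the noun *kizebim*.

*kizebim* — last vowel /i/ (a front vowel) → -tis → *kizebimtis*.
The genitive form *kizebimtis* — final consonant /s/ (voiceless) → -ozo → *kizebimtisozo*.

kizebimtisozo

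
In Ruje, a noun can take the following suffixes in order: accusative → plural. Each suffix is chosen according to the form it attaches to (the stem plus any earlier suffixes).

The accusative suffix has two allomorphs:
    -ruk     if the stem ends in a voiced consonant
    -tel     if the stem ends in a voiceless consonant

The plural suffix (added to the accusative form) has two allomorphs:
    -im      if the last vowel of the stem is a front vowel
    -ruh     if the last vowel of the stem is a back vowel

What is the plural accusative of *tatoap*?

*tatoap* — final consonant /p/ (voiceless) → -tel → *tatoaptel*.
The accusative form *tatoaptel*: last vowel = /e/, a front vowel → -im → *tatoaptelim*.

tatoaptelim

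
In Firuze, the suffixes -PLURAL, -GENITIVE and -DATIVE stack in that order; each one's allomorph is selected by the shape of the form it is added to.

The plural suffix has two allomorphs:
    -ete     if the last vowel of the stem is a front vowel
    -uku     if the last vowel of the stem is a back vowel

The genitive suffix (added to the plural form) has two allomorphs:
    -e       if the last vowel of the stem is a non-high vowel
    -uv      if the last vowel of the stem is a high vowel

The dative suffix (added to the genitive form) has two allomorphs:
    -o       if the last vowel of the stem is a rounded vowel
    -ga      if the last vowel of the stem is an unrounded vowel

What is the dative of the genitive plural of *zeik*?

zeiketeega

*zeik* — last vowel /i/ (a front vowel) → -ete → *zeikete*.
Since the last vowel of the plural form *zeikete* is /e/ (a non-high vowel), it takes -e, giving *zeiketee*.
The genitive form *zeiketee*: last vowel = /e/, an unrounded vowel → -ga → *zeiketeega*.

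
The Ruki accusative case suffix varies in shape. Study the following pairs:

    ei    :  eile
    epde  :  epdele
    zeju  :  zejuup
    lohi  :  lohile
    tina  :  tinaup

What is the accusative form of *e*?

The pattern is front/back vowel harmony: -le when the last vowel of the stem is a front vowel (*ei*, *epde*, *lohi*); -up when the last vowel of the stem is a back vowel (*zeju*, *tina*).
*e* — last vowel /e/ (a front vowel) → -le → *ele*.

ele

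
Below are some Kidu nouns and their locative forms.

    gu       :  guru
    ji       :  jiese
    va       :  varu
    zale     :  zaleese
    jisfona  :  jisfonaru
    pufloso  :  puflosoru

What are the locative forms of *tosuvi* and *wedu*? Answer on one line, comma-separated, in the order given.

The alternation tracks the last vowel of the stem — -ese when the last vowel of the stem is a front vowel (*ji*, *zale*); -ru when the last vowel of the stem is a back vowel (*gu*, *va*, *jisfona*, *pufloso*).
Since the last vowel of *tosuvi* is /i/ (a front vowel), it takes -ese, giving *tosuviese*.
Since the last vowel of *wedu* is /u/ (a back vowel), it takes -ru, giving *weduru*.

tosuviese, weduru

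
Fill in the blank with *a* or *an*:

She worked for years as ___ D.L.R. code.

a

The indefinite article is chosen by the initial *sound* of the following word, not its spelling.
The initialism *D.L.R.* is read letter by letter; the first letter, D, is pronounced /diː/, which begins with a consonant sound.
So the article is *a*: She worked for years as a D.L.R. code.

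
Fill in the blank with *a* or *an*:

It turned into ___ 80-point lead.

The indefinite article is chosen by the initial *sound* of the following word, not its spelling.
The number *80* is spoken "eighty", beginning with /ˈeɪti/ — a vowel sound.
So the article is *an*: It turned into an 80-point lead.

an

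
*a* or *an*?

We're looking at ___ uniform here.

The indefinite article is chosen by the initial *sound* of the following word, not its spelling.
*uniform* begins with the sound /juː/ (u pronounced /juː/) — a consonant sound.
So the article is *a*: We're looking at a uniform here.

a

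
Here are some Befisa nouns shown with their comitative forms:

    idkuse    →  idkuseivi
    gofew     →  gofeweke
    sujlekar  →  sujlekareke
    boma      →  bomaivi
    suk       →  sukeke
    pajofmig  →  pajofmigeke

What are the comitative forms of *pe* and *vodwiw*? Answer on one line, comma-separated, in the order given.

The alternation tracks the final sound of the stem — -eke when the stem ends in a consonant (*gofew*, *sujlekar*, *suk*, *pajofmig*); -ivi when the stem ends in a vowel (*idkuse*, *boma*).
*pe*: final sound = /e/, a vowel → -ivi → *peivi*.
*vodwiw* — final sound /w/ (a consonant) → -eke → *vodwiweke*.

peivi, vodwiweke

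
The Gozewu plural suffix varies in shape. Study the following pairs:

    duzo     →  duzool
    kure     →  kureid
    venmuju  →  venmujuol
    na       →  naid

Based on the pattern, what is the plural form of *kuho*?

The alternation tracks the last vowel of the stem — -ol when the last vowel of the stem is a rounded vowel (*duzo*, *venmuju*); -id when the last vowel of the stem is an unrounded vowel (*kure*, *na*).
The last vowel of *kuho* is /o/, which is a rounded vowel, so the suffix is -ol, giving *kuhool*.

kuhool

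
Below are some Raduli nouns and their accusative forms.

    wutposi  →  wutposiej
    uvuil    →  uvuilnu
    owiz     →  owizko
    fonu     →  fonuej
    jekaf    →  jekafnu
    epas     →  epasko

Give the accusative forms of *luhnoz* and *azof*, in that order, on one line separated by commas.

luhnozko, azofnu

The alternation tracks the final sound of the stem — -ko when the stem ends in a sibilant (*owiz*, *epas*); -nu when the stem ends in a non-sibilant consonant (*uvuil*, *jekaf*); -ej when the stem ends in a vowel (*wutposi*, *fonu*).
*luhnoz*: final sound = /z/, a sibilant → -ko → *luhnozko*.
*azof* — final sound /f/ (a non-sibilant consonant) → -nu → *azofnu*.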